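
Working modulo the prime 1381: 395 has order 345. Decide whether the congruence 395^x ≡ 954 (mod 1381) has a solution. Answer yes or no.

954 ∈ ⟨395⟩ iff 954^345 ≡ 1 (mod 1381), since |⟨395⟩| = 345.
954^345 mod 1381 = 1380.
Since 1380 ≠ 1, 954 does not lie in the subgroup.

no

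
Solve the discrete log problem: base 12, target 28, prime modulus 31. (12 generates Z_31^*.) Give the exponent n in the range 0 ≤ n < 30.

4

Successive powers of 12 modulo 31:
  12^0=1  12^1=12  12^2=20  12^3=23  12^4=28
So 12^4 ≡ 28 (mod 31), giving n = 4.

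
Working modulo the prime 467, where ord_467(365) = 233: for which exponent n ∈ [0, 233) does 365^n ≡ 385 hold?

48

Baby-step giant-step with m = ceil(sqrt(233)) = 16.
Baby table (365^j mod 467 for j=0..15):
  0:1  1:365  2:130  3:283  4:88  5:364  6:232  7:153
  8:272  9:276  10:335  11:388  12:119  13:4  14:59  15:53
Giant step factor: 365^(-16) ≡ 342 (mod 467).
Scan 385·342^i mod 467 for i = 0, 1, …:
  i=0: 385   i=1: 443   i=2: 198   i=3: 1
Match at i=3, j=0: n = 3·16 + 0 = 48.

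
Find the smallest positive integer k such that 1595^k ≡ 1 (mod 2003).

The order of 1595 must divide p − 1 = 2002 = 2 · 7 · 11 · 13.
Divisors: 1, 2, 7, 11, 13, 14, 22, 26, 77, 91, 143, 154, 182, 286, 1001, 2002.
Check each in increasing order: 1595^1 ≡ 1595;  1595^2 ≡ 215;  1595^7 ≡ 176;  1595^11 ≡ 1417;  1595^13 ≡ 199;  1595^14 ≡ 931;  1595^22 ≡ 883;  1595^26 ≡ 1544;  1595^77 ≡ 1914;  1595^91 ≡ 1267;  1595^143 ≡ 1029;  1595^154 ≡ 1912;  1595^182 ≡ 886;  1595^286 ≡ 1257;  1595^1001 ≡ 2002;  1595^2002 ≡ 1.
Smallest exponent giving 1 is 2002.

2002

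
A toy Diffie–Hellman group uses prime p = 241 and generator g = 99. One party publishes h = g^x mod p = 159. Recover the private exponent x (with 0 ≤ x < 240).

44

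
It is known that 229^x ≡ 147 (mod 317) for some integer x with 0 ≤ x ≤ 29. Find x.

5

Compute 229^0 mod 317 = 1, then multiply by 229 repeatedly:
  229^0=1  229^1=229  229^2=136  229^3=78  229^4=110
  229^5=147
Found 147 at exponent 5.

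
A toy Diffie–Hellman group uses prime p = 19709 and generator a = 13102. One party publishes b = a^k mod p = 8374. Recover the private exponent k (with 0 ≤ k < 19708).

12197

Baby-step giant-step with m = ceil(sqrt(19708)) = 141.
Baby table (13102^j mod 19709 for j=0..140):
  0:1  1:13102  2:16723  3:19502  4:7728  5:7123  6:3431  7:16442
  8:3714  9:19016  10:6163  11:19562  12:5488  13:5344  14:10720  15:7106
  16:17205  17:8077  18:7233  19:5894  20:3326  21:653  22:1900  23:1333
  24:2792  25:880  26:19704  27:13326  28:14930  29:1035  30:778  31:3803
  32:2554  33:16335  34:1139  35:3465  36:8603  37:735  38:11978  39:12698
  40:5527  41:3888  42:12520  43:18742  44:3253  45:9948  46:3079  47:16444
  48:10209  49:13044  50:5749  51:15309  52:25  53:12206  54:4186  55:14534
  56:15819  57:694  58:6939  59:16870  60:14014  61:2384  62:16112  63:16034
  64:18946  65:15346  66:11783  67:269  68:16236  69:4835  70:3444  71:9387
  72:4314  73:16325  74:8082  75:13616  76:10673  77:2291  78:19584  79:17806
  80:18488  81:6166  82:19450  83:16239  84:4723  85:14195  86:8766  87:7789
  88:17985  89:18375  90:3815  91:2106  92:212  93:18364  94:17365  95:15243
  96:2489  97:12192  98:17848  99:16920  100:18717  101:10756  102:5762  103:8254
  104:625  105:9515  106:6105  107:8588  108:1295  109:17350  110:15803  111:7861
  112:15297  113:473  114:8620  115:6670  116:634  117:9179  118:18649  119:6725
  120:11720  121:2621  122:7264  123:17876  124:9305  125:13945  126:4960  127:5347
  128:10608  129:17857  130:16584  131:11552  132:8893  133:16187  134:13234  135:11795
  136:19530  137:113  138:2351  139:17344  140:16027
Giant step factor: 13102^(-141) ≡ 12729 (mod 19709).
Scan 8374·12729^i mod 19709 for i = 0, 1, …:
  i=0: 8374   i=1: 6374   i=2: 12402   i=3: 15677
  i=4: 18617   i=5: 14486   i=6: 14599   i=7: 14219
  i=8: 5904   i=9: 1599     …   i=85: 1306
  i=86: 9387
Match at i=86, j=71: k = 86·141 + 71 = 12197.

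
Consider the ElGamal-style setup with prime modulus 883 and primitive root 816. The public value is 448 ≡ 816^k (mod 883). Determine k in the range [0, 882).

201

Baby-step giant-step with m = ceil(sqrt(882)) = 30.
Baby table (816^j mod 883 for j=0..29):
  0:1  1:816  2:74  3:340  4:178  5:436  6:810  7:476
  8:779  9:787  10:251  11:843  12:31  13:572  14:528  15:827
  16:220  17:271  18:386  19:628  20:308  21:556  22:717  23:526
  24:78  25:72  26:474  27:30  28:639  29:454
Giant step factor: 816^(-30) ≡ 524 (mod 883).
Scan 448·524^i mod 883 for i = 0, 1, …:
  i=0: 448   i=1: 757   i=2: 201   i=3: 247
  i=4: 510   i=5: 574   i=6: 556
Match at i=6, j=21: k = 6·30 + 21 = 201.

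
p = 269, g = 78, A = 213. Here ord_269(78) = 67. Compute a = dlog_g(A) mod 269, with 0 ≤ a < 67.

7

Baby-step giant-step with m = ceil(sqrt(67)) = 9.
Baby table (78^j mod 269 for j=0..8):
  0:1  1:78  2:166  3:36  4:118  5:58  6:220  7:213
  8:205
Giant step factor: 78^(-9) ≡ 52 (mod 269).
Scan 213·52^i mod 269 for i = 0, 1, …:
  i=0: 213
Match at i=0, j=7: a = 0·9 + 7 = 7.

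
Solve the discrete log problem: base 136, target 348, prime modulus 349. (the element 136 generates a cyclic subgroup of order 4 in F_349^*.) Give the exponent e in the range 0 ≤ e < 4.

2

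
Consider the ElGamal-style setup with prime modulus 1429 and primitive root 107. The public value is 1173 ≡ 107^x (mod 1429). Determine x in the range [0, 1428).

Baby-step giant-step with m = ceil(sqrt(1428)) = 38.
Baby table (107^j mod 1429 for j=0..37):
  0:1  1:107  2:17  3:390  4:289  5:914  6:626  7:1248
  8:639  9:1210  10:860  11:564  12:330  13:1014  14:1323  15:90
  16:1056  17:101  18:804  19:288  20:807  21:609  22:858  23:350
  24:296  25:234  26:745  27:1120  28:1233  29:463  30:955  31:726
  32:516  33:910  34:198  35:1180  36:508  37:54
Giant step factor: 107^(-38) ≡ 945 (mod 1429).
Scan 1173·945^i mod 1429 for i = 0, 1, …:
  i=0: 1173   i=1: 1010   i=2: 1307   i=3: 459
  i=4: 768   i=5: 1257   i=6: 366   i=7: 52
  i=8: 554   i=9: 516
Match at i=9, j=32: x = 9·38 + 32 = 374.

374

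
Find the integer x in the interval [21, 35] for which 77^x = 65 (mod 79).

24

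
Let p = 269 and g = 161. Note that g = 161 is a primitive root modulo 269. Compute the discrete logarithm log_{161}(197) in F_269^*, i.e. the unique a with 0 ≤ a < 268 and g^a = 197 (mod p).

Baby-step giant-step with m = ceil(sqrt(268)) = 17.
Baby table (161^j mod 269 for j=0..16):
  0:1  1:161  2:97  3:15  4:263  5:110  6:225  7:179
  8:36  9:147  10:264  11:2  12:53  13:194  14:30  15:257
  16:220
Giant step factor: 161^(-17) ≡ 162 (mod 269).
Scan 197·162^i mod 269 for i = 0, 1, …:
  i=0: 197   i=1: 172   i=2: 157   i=3: 148
  i=4: 35   i=5: 21   i=6: 174   i=7: 212
  i=8: 181   i=9: 1
Match at i=9, j=0: a = 9·17 + 0 = 153.

153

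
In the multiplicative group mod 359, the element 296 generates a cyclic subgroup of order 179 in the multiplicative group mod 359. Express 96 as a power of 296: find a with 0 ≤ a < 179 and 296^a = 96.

Baby-step giant-step with m = ceil(sqrt(179)) = 14.
Baby table (296^j mod 359 for j=0..13):
  0:1  1:296  2:20  3:176  4:41  5:289  6:102  7:36
  8:245  9:2  10:233  11:40  12:352  13:82
Giant step factor: 296^(-14) ≡ 100 (mod 359).
Scan 96·100^i mod 359 for i = 0, 1, …:
  i=0: 96   i=1: 266   i=2: 34   i=3: 169
  i=4: 27   i=5: 187   i=6: 32   i=7: 328
  i=8: 131   i=9: 176
Match at i=9, j=3: a = 9·14 + 3 = 129.

129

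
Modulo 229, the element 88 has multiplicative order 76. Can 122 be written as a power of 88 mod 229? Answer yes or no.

yes

122 ∈ ⟨88⟩ iff 122^76 ≡ 1 (mod 229), since |⟨88⟩| = 76.
122^76 mod 229 = 1.
Since 1 = 1, 122 lies in the subgroup.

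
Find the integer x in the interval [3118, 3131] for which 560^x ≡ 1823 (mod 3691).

3126

Compute 560^3118 mod 3691 = 715, then multiply by 560 repeatedly:
  560^3118=715  560^3119=1772  560^3120=3132  560^3121=695  560^3122=1645
  560^3123=2141  560^3124=3076  560^3125=2554  560^3126=1823
Found 1823 at exponent 3126.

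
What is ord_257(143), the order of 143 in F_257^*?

The order of 143 must divide p − 1 = 256 = 2^8.
Divisors: 1, 2, 4, 8, 16, 32, 64, 128, 256.
Check each in increasing order: 143^1 ≡ 143;  143^2 ≡ 146;  143^4 ≡ 242;  143^8 ≡ 225;  143^16 ≡ 253;  143^32 ≡ 16;  143^64 ≡ 256;  143^128 ≡ 1.
Smallest exponent giving 1 is 128.

128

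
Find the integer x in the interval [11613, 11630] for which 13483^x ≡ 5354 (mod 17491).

11620

Compute 13483^11613 mod 17491 = 10740, then multiply by 13483 repeatedly:
  13483^11613=10740  13483^11614=16922  13483^11615=6722  13483^11616=11855  13483^11617=8207
  13483^11618=6915  13483^11619=7915  13483^11620=5354
Found 5354 at exponent 11620.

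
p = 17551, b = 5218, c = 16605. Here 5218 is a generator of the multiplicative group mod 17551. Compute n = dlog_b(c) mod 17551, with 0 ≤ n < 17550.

1615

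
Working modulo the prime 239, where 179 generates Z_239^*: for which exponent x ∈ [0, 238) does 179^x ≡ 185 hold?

225

Baby-step giant-step with m = ceil(sqrt(238)) = 16.
Baby table (179^j mod 239 for j=0..15):
  0:1  1:179  2:15  3:56  4:225  5:123  6:29  7:172
  8:196  9:190  10:72  11:221  12:124  13:208  14:187  15:13
Giant step factor: 179^(-16) ≡ 110 (mod 239).
Scan 185·110^i mod 239 for i = 0, 1, …:
  i=0: 185   i=1: 35   i=2: 26   i=3: 231
  i=4: 76   i=5: 234   i=6: 167   i=7: 206
  i=8: 194   i=9: 69     …   i=13: 195
  i=14: 179
Match at i=14, j=1: x = 14·16 + 1 = 225.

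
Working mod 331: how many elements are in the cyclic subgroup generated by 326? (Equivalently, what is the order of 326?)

330

The order of 326 must divide p − 1 = 330 = 2 · 3 · 5 · 11.
Divisors: 1, 2, 3, 5, 6, 10, 11, 15, 22, 30, 33, 55, 66, 110, 165, 330.
Check each in increasing order: 326^1 ≡ 326;  326^2 ≡ 25;  326^3 ≡ 206;  326^5 ≡ 185;  326^6 ≡ 68;  326^10 ≡ 132;  326^11 ≡ 2;  326^15 ≡ 257;  326^22 ≡ 4;  326^30 ≡ 180;  326^33 ≡ 8;  326^55 ≡ 32;  326^66 ≡ 64;  326^110 ≡ 31;  326^165 ≡ 330;  326^330 ≡ 1.
Smallest exponent giving 1 is 330.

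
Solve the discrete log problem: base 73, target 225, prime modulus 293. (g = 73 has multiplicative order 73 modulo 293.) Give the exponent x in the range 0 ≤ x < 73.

Baby-step giant-step with m = ceil(sqrt(73)) = 9.
Baby table (73^j mod 293 for j=0..8):
  0:1  1:73  2:55  3:206  4:95  5:196  6:244  7:232
  8:235
Giant step factor: 73^(-9) ≡ 91 (mod 293).
Scan 225·91^i mod 293 for i = 0, 1, …:
  i=0: 225   i=1: 258   i=2: 38   i=3: 235
Match at i=3, j=8: x = 3·9 + 8 = 35.

35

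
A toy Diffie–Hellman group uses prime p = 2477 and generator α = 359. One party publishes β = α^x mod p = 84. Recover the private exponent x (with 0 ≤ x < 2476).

2034

Baby-step giant-step with m = ceil(sqrt(2476)) = 50.
Baby table (359^j mod 2477 for j=0..49):
  0:1  1:359  2:77  3:396  4:975  5:768  6:765  7:2165
  8:1934  9:746  10:298  11:471  12:653  13:1589  14:741  15:980
  16:86  17:1150  18:1668  19:1855  20:2109  21:1646  22:1388  23:415
  24:365  25:2231  26:858  27:874  28:1664  29:419  30:1801  31:62
  32:2442  33:2297  34:2259  35:1002  36:553  37:367  38:472  39:1012
  40:1666  41:1137  42:1955  43:854  44:1915  45:1356  46:1312  47:378
  48:1944  49:1859
Giant step factor: 359^(-50) ≡ 1046 (mod 2477).
Scan 84·1046^i mod 2477 for i = 0, 1, …:
  i=0: 84   i=1: 1169   i=2: 1613   i=3: 361
  i=4: 1102   i=5: 887   i=6: 1404   i=7: 2200
  i=8: 67   i=9: 726     …   i=39: 14
  i=40: 2259
Match at i=40, j=34: x = 40·50 + 34 = 2034.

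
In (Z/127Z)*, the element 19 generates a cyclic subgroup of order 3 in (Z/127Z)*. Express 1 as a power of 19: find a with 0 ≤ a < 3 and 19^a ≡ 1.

Successive powers of 19 modulo 127:
  19^0=1
So 19^0 ≡ 1 (mod 127), giving a = 0.

0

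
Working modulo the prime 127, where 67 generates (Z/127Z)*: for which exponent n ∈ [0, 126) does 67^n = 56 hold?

Baby-step giant-step with m = ceil(sqrt(126)) = 12.
Baby table (67^j mod 127 for j=0..11):
  0:1  1:67  2:44  3:27  4:31  5:45  6:94  7:75
  8:72  9:125  10:120  11:39
Giant step factor: 67^(-12) ≡ 87 (mod 127).
Scan 56·87^i mod 127 for i = 0, 1, …:
  i=0: 56   i=1: 46   i=2: 65   i=3: 67
Match at i=3, j=1: n = 3·12 + 1 = 37.

37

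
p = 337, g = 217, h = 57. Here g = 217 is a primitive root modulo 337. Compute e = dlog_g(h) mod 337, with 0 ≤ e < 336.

Baby-step giant-step with m = ceil(sqrt(336)) = 19.
Baby table (217^j mod 337 for j=0..18):
  0:1  1:217  2:246  3:136  4:193  5:93  6:298  7:299
  8:179  9:88  10:224  11:80  12:173  13:134  14:96  15:275
  16:26  17:250  18:330
Giant step factor: 217^(-19) ≡ 67 (mod 337).
Scan 57·67^i mod 337 for i = 0, 1, …:
  i=0: 57   i=1: 112   i=2: 90   i=3: 301
  i=4: 284   i=5: 156   i=6: 5   i=7: 335
  i=8: 203   i=9: 121     …   i=16: 114
  i=17: 224
Match at i=17, j=10: e = 17·19 + 10 = 333.

333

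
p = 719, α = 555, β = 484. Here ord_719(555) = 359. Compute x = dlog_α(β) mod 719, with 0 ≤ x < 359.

26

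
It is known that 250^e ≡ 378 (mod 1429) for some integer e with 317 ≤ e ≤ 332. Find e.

323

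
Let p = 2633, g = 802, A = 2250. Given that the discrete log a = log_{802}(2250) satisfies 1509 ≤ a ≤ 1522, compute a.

1511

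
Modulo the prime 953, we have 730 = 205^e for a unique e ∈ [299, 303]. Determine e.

299

Compute 205^299 mod 953 = 730, then multiply by 205 repeatedly:
  205^299=730
Found 730 at exponent 299.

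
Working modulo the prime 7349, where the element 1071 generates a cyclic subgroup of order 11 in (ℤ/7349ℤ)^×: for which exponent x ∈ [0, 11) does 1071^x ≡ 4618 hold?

10

Successive powers of 1071 modulo 7349:
  1071^0=1  1071^1=1071  1071^2=597  1071^3=24  1071^4=3657  1071^5=6979
  1071^6=576  1071^7=6929  1071^8=5818  1071^9=6475  1071^10=4618
So 1071^10 ≡ 4618 (mod 7349), giving x = 10.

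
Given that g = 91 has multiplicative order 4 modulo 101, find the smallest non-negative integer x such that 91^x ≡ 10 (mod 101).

3

Successive powers of 91 modulo 101:
  91^0=1  91^1=91  91^2=100  91^3=10
So 91^3 ≡ 10 (mod 101), giving x = 3.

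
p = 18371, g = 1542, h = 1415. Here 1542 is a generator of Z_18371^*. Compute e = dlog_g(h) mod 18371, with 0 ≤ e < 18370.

Baby-step giant-step with m = ceil(sqrt(18370)) = 136.
Baby table (1542^j mod 18371 for j=0..135):
  0:1  1:1542  2:7905  3:9537  4:9254  5:13772  6:17919  7:1114
  8:9285  9:6461  10:5780  11:2825  12:2223  13:10860  14:10139  15:617
  16:14493  17:9070  18:5609  19:14708  20:9922  21:15052  22:7611  23:15464
  24:18301  25:2286  26:16151  27:12137  28:13576  29:9623  30:13269  31:13875
  32:11406  33:7005  34:17933  35:4331  36:9729  37:11382  38:6739  39:11923
  40:14266  41:8085  42:11532  43:17587  44:3558  45:11878  46:18360  47:1409
  48:4900  49:5319  50:8432  51:13847  52:4972  53:6117  54:8091  55:2413
  56:9904  57:5667  58:12289  59:9137  60:17068  61:11584  62:5916  63:10456
  64:11785  65:3551  66:1084  67:18138  68:8134  69:13606  70:770  71:11596
  72:6049  73:13461  74:16003  75:4373  76:1009  77:12714  78:3131  79:14800
  80:4818  81:7472  82:3207  83:3395  84:17726  85:15815  86:8413  87:2920
  88:1745  89:8624  90:15975  91:16310  92:121  93:2872  94:1213  95:14975
  96:17474  97:13022  98:421  99:6197  100:2854  101:10199  102:1282  103:11147
  104:11789  105:9719  106:14333  107:1173  108:8408  109:13581  110:17333  111:16052
  112:6447  113:2563  114:2381  115:15673  116:9901  117:1041  118:6945  119:17268
  120:7677  121:7010  122:7272  123:7114  124:2301  125:2539  126:2115  127:9663
  128:1465  129:17768  130:7095  131:9745  132:17683  133:4622  134:17547  135:15362
Giant step factor: 1542^(-136) ≡ 7682 (mod 18371).
Scan 1415·7682^i mod 18371 for i = 0, 1, …:
  i=0: 1415   i=1: 12769   i=2: 8689   i=3: 7055
  i=4: 2060   i=5: 7489   i=6: 10897   i=7: 12478
  i=8: 14489   i=9: 12980     …   i=105: 7568
  i=106: 11532
Match at i=106, j=42: e = 106·136 + 42 = 14458.

14458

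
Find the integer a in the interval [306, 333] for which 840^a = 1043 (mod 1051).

Compute 840^306 mod 1051 = 846, then multiply by 840 repeatedly:
  840^306=846  840^307=164  840^308=79  840^309=147  840^310=513
  840^311=10  840^312=1043
Found 1043 at exponent 312.

312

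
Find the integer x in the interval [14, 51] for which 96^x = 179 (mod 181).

31

Compute 96^14 mod 181 = 100, then multiply by 96 repeatedly:
  96^14=100  96^15=7  96^16=129  96^17=76  96^18=56
  96^19=127  96^20=65  96^21=86  96^22=111  96^23=158
  96^24=145  96^25=164  96^26=178  96^27=74  96^28=45
  96^29=157  96^30=49  96^31=179
Found 179 at exponent 31.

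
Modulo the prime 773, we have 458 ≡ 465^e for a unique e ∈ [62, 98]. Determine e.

Compute 465^62 mod 773 = 361, then multiply by 465 repeatedly:
  465^62=361  465^63=124  465^64=458
Found 458 at exponent 64.

64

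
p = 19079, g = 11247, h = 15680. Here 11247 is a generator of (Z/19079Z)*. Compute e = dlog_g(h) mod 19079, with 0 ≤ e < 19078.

Baby-step giant-step with m = ceil(sqrt(19078)) = 139.
Baby table (11247^j mod 19079 for j=0..138):
  0:1  1:11247  2:1239  3:7363  4:8801  5:2995  6:10330  7:9479
  8:15940  9:10896  10:2895  11:11291  12:53  13:4642  14:8430  15:8659
  16:8557  17:6103  18:13278  19:6333  20:5344  21:5118  22:803  23:6974
  24:2809  25:17078  26:7973  27:1031  28:14704  29:18195  30:16890  31:11306
  32:16126  33:4148  34:4401  35:7121  36:15324  37:8421  38:2831  39:16485
  40:16152  41:10385  42:17536  43:7769  44:15202  45:9975  46:4305  47:14912
  48:10854  49:7496  50:16490  51:15150  52:16580  53:16193  54:13616  55:11098
  56:4388  57:13542  58:18296  59:8097  60:2892  61:15708  62:15415  63:1632
  64:1106  65:18753  66:15725  67:15824  68:3616  69:11803  70:15738  71:9403
  72:644  73:12127  74:15677  75:10180  76:1381  77:1801  78:13028  79:18275
  80:858  81:15031  82:13717  83:2305  84:15053  85:13124  86:10484  87:5328
  88:15956  89:58  90:3640  91:14625  92:7316  93:14404  94:1999  95:7691
  96:15570  97:8728  98:2361  99:15278  100:6192  101:3074  102:2130  103:11965
  104:6168  105:252  106:10552  107:6964  108:4813  109:4688  110:10659  111:8416
  112:3833  113:10290  114:17495  115:4538  116:2561  117:13356  118:5965  119:6591
  120:7062  121:437  122:11636  123:7231  124:12359  125:11158  126:11443  127:11566
  128:2180  129:1945  130:10881  131:5901  132:11785  133:4082  134:6180  135:1663
  136:6341  137:19004  138:15030
Giant step factor: 11247^(-139) ≡ 5183 (mod 19079).
Scan 15680·5183^i mod 19079 for i = 0, 1, …:
  i=0: 15680   i=1: 11979   i=2: 4091   i=3: 6884
  i=4: 2042   i=5: 13920   i=6: 9661   i=7: 9667
  i=8: 2607   i=9: 4149     …   i=60: 18340
  i=61: 4642
Match at i=61, j=13: e = 61·139 + 13 = 8492.

8492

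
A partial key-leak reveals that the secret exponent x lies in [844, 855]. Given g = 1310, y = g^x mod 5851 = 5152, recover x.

Compute 1310^844 mod 5851 = 2714, then multiply by 1310 repeatedly:
  1310^844=2714  1310^845=3783  1310^846=5784  1310^847=5846  1310^848=5152
Found 5152 at exponent 848.

848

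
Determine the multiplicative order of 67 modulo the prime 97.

32

The order of 67 must divide p − 1 = 96 = 2^5 · 3.
Divisors: 1, 2, 3, 4, 6, 8, 12, 16, 24, 32, 48, 96.
Check each in increasing order: 67^1 ≡ 67;  67^2 ≡ 27;  67^3 ≡ 63;  67^4 ≡ 50;  67^6 ≡ 89;  67^8 ≡ 75;  67^12 ≡ 64;  67^16 ≡ 96;  67^24 ≡ 22;  67^32 ≡ 1.
Smallest exponent giving 1 is 32.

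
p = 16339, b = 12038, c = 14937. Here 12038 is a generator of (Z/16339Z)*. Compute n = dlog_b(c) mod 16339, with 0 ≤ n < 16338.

9350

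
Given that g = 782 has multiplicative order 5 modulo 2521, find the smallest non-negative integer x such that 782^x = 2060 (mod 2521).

Successive powers of 782 modulo 2521:
  782^0=1  782^1=782  782^2=1442  782^3=757  782^4=2060
So 782^4 ≡ 2060 (mod 2521), giving x = 4.

4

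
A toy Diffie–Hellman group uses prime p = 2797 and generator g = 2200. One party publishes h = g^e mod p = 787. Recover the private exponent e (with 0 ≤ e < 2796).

Baby-step giant-step with m = ceil(sqrt(2796)) = 53.
Baby table (2200^j mod 2797 for j=0..52):
  0:1  1:2200  2:1190  3:8  4:818  5:1129  6:64  7:950
  8:641  9:512  10:2006  11:2331  12:1299  13:2063  14:1866  15:2001
  16:2519  17:943  18:2023  19:573  20:1950  21:2199  22:1787  23:1615
  24:810  25:311  26:1732  27:886  28:2488  29:2668  30:1494  31:325
  32:1765  33:764  34:2600  35:135  36:518  37:1221  38:1080  39:1347
  40:1377  41:249  42:2385  43:2625  44:1992  45:2298  46:1421  47:1951
  48:1602  49:180  50:1623  51:1628  52:1440
Giant step factor: 2200^(-53) ≡ 964 (mod 2797).
Scan 787·964^i mod 2797 for i = 0, 1, …:
  i=0: 787   i=1: 681   i=2: 1986   i=3: 1356
  i=4: 985   i=5: 1357   i=6: 1949   i=7: 2049
  i=8: 554   i=9: 2626     …   i=31: 2609
  i=32: 573
Match at i=32, j=19: e = 32·53 + 19 = 1715.

1715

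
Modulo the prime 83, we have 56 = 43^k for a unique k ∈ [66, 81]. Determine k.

81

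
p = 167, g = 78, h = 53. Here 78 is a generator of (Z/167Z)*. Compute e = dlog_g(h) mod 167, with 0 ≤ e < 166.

67

Baby-step giant-step with m = ceil(sqrt(166)) = 13.
Baby table (78^j mod 167 for j=0..12):
  0:1  1:78  2:72  3:105  4:7  5:45  6:3  7:67
  8:49  9:148  10:21  11:135  12:9
Giant step factor: 78^(-13) ≡ 113 (mod 167).
Scan 53·113^i mod 167 for i = 0, 1, …:
  i=0: 53   i=1: 144   i=2: 73   i=3: 66
  i=4: 110   i=5: 72
Match at i=5, j=2: e = 5·13 + 2 = 67.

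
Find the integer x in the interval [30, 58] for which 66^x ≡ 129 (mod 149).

52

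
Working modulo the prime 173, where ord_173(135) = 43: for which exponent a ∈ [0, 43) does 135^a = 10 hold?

Baby-step giant-step with m = ceil(sqrt(43)) = 7.
Baby table (135^j mod 173 for j=0..6):
  0:1  1:135  2:60  3:142  4:140  5:43  6:96
Giant step factor: 135^(-7) ≡ 23 (mod 173).
Scan 10·23^i mod 173 for i = 0, 1, …:
  i=0: 10   i=1: 57   i=2: 100   i=3: 51
  i=4: 135
Match at i=4, j=1: a = 4·7 + 1 = 29.

29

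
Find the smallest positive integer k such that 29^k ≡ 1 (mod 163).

162

The order of 29 must divide p − 1 = 162 = 2 · 3^4.
Divisors: 1, 2, 3, 6, 9, 18, 27, 54, 81, 162.
Check each in increasing order: 29^1 ≡ 29;  29^2 ≡ 26;  29^3 ≡ 102;  29^6 ≡ 135;  29^9 ≡ 78;  29^18 ≡ 53;  29^27 ≡ 59;  29^54 ≡ 58;  29^81 ≡ 162;  29^162 ≡ 1.
Smallest exponent giving 1 is 162.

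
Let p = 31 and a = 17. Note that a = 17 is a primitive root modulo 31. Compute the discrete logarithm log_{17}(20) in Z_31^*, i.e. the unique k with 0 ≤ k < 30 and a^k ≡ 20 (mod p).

Successive powers of 17 modulo 31:
  17^0=1  17^1=17  17^2=10  17^3=15  17^4=7  17^5=26
  17^6=8  17^7=12  17^8=18  17^9=27  17^10=25  17^11=22
  17^12=2  17^13=3  17^14=20
So 17^14 ≡ 20 (mod 31), giving k = 14.

14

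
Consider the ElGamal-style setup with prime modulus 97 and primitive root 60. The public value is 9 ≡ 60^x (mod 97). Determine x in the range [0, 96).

Baby-step giant-step with m = ceil(sqrt(96)) = 10.
Baby table (60^j mod 97 for j=0..9):
  0:1  1:60  2:11  3:78  4:24  5:82  6:70  7:29
  8:91  9:28
Giant step factor: 60^(-10) ≡ 72 (mod 97).
Scan 9·72^i mod 97 for i = 0, 1, …:
  i=0: 9   i=1: 66   i=2: 96   i=3: 25
  i=4: 54   i=5: 8   i=6: 91
Match at i=6, j=8: x = 6·10 + 8 = 68.

68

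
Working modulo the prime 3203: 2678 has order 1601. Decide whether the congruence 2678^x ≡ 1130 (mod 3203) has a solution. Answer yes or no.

no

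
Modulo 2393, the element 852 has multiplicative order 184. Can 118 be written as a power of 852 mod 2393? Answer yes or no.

no

118 ∈ ⟨852⟩ iff 118^184 ≡ 1 (mod 2393), since |⟨852⟩| = 184.
118^184 mod 2393 = 135.
Since 135 ≠ 1, 118 does not lie in the subgroup.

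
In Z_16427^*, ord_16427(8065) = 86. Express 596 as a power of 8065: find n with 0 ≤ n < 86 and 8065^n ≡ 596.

8

Successive powers of 8065 modulo 16427:
  8065^0=1  8065^1=8065  8065^2=9732  8065^3=374  8065^4=10169  8065^5=9401
  8065^6=8460  8065^7=8569  8065^8=596
So 8065^8 ≡ 596 (mod 16427), giving n = 8.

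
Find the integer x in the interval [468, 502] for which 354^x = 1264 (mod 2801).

Compute 354^468 mod 2801 = 2720, then multiply by 354 repeatedly:
  354^468=2720  354^469=2137  354^470=228  354^471=2284  354^472=1848
  354^473=1559  354^474=89  354^475=695  354^476=2343  354^477=326
  354^478=563  354^479=431  354^480=1320  354^481=2314  354^482=1264
Found 1264 at exponent 482.

482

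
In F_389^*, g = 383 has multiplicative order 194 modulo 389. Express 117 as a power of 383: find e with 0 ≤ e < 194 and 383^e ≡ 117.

77

Baby-step giant-step with m = ceil(sqrt(194)) = 14.
Baby table (383^j mod 389 for j=0..13):
  0:1  1:383  2:36  3:173  4:129  5:4  6:365  7:144
  8:303  9:127  10:16  11:293  12:187  13:45
Giant step factor: 383^(-14) ≡ 85 (mod 389).
Scan 117·85^i mod 389 for i = 0, 1, …:
  i=0: 117   i=1: 220   i=2: 28   i=3: 46
  i=4: 20   i=5: 144
Match at i=5, j=7: e = 5·14 + 7 = 77.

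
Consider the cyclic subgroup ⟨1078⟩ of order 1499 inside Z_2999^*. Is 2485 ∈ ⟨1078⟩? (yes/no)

yes

2485 ∈ ⟨1078⟩ iff 2485^1499 ≡ 1 (mod 2999), since |⟨1078⟩| = 1499.
2485^1499 mod 2999 = 1.
Since 1 = 1, 2485 lies in the subgroup.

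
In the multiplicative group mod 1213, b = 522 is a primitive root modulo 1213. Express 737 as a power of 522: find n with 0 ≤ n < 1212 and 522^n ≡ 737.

975

Baby-step giant-step with m = ceil(sqrt(1212)) = 35.
Baby table (522^j mod 1213 for j=0..34):
  0:1  1:522  2:772  3:268  4:401  5:686  6:257  7:724
  8:685  9:948  10:1165  11:417  12:547  13:479  14:160  15:1036
  16:1007  17:425  18:1084  19:590  20:1091  21:605  22:430  23:55
  24:811  25:5  26:184  27:221  28:127  29:792  30:1004  31:72
  32:1194  33:999  34:1101
Giant step factor: 522^(-35) ≡ 187 (mod 1213).
Scan 737·187^i mod 1213 for i = 0, 1, …:
  i=0: 737   i=1: 750   i=2: 755   i=3: 477
  i=4: 650   i=5: 250   i=6: 656   i=7: 159
  i=8: 621   i=9: 892     …   i=26: 427
  i=27: 1004
Match at i=27, j=30: n = 27·35 + 30 = 975.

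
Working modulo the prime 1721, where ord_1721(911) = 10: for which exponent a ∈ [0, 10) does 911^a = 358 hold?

Successive powers of 911 modulo 1721:
  911^0=1  911^1=911  911^2=399  911^3=358
So 911^3 ≡ 358 (mod 1721), giving a = 3.

3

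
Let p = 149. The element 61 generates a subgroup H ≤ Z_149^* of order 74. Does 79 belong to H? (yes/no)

79 ∈ ⟨61⟩ iff 79^74 ≡ 1 (mod 149), since |⟨61⟩| = 74.
79^74 mod 149 = 148.
Since 148 ≠ 1, 79 does not lie in the subgroup.

no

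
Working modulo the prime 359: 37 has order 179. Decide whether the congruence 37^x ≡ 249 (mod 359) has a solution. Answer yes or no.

no

249 ∈ ⟨37⟩ iff 249^179 ≡ 1 (mod 359), since |⟨37⟩| = 179.
249^179 mod 359 = 358.
Since 358 ≠ 1, 249 does not lie in the subgroup.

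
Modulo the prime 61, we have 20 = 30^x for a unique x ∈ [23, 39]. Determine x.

36

Compute 30^23 mod 61 = 6, then multiply by 30 repeatedly:
  30^23=6  30^24=58  30^25=32  30^26=45  30^27=8
  30^28=57  30^29=2  30^30=60  30^31=31  30^32=15
  30^33=23  30^34=19  30^35=21  30^36=20
Found 20 at exponent 36.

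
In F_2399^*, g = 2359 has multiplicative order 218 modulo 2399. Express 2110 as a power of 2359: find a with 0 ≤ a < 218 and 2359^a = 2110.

Baby-step giant-step with m = ceil(sqrt(218)) = 15.
Baby table (2359^j mod 2399 for j=0..14):
  0:1  1:2359  2:1600  3:773  4:267  5:1315  6:178  7:77
  8:1718  9:851  10:1945  11:1367  12:497  13:1711  14:1131
Giant step factor: 2359^(-15) ≡ 999 (mod 2399).
Scan 2110·999^i mod 2399 for i = 0, 1, …:
  i=0: 2110   i=1: 1568   i=2: 2284   i=3: 267
Match at i=3, j=4: a = 3·15 + 4 = 49.

49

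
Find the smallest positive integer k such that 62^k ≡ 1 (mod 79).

13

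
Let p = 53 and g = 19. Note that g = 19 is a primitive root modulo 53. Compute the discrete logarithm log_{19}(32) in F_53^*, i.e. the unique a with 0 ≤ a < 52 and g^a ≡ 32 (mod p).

17

Baby-step giant-step with m = ceil(sqrt(52)) = 8.
Baby table (19^j mod 53 for j=0..7):
  0:1  1:19  2:43  3:22  4:47  5:45  6:7  7:27
Giant step factor: 19^(-8) ≡ 28 (mod 53).
Scan 32·28^i mod 53 for i = 0, 1, …:
  i=0: 32   i=1: 48   i=2: 19
Match at i=2, j=1: a = 2·8 + 1 = 17.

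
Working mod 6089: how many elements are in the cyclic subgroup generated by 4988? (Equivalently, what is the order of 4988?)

6088

The order of 4988 must divide p − 1 = 6088 = 2^3 · 761.
Divisors: 1, 2, 4, 8, 761, 1522, 3044, 6088.
Check each in increasing order: 4988^1 ≡ 4988;  4988^2 ≡ 490;  4988^4 ≡ 2629;  4988^8 ≡ 626;  4988^761 ≡ 4291;  4988^1522 ≡ 5634;  4988^3044 ≡ 6088;  4988^6088 ≡ 1.
Smallest exponent giving 1 is 6088.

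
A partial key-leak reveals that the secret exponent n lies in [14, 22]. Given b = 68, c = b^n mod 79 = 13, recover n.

Compute 68^14 mod 79 = 16, then multiply by 68 repeatedly:
  68^14=16  68^15=61  68^16=40  68^17=34  68^18=21
  68^19=6  68^20=13
Found 13 at exponent 20.

20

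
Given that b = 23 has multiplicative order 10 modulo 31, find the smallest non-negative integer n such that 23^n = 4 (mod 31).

Successive powers of 23 modulo 31:
  23^0=1  23^1=23  23^2=2  23^3=15  23^4=4
So 23^4 ≡ 4 (mod 31), giving n = 4.

4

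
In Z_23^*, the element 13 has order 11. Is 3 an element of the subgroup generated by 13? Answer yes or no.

yes

⟨13⟩ has order 11; its elements mod 23 are {1, 2, 3, 4, 6, 8, 9, 12, 13, 16, 18}.
3 is in this set.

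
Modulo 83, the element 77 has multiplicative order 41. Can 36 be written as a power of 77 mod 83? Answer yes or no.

36 ∈ ⟨77⟩ iff 36^41 ≡ 1 (mod 83), since |⟨77⟩| = 41.
36^41 mod 83 = 1.
Since 1 = 1, 36 lies in the subgroup.

yes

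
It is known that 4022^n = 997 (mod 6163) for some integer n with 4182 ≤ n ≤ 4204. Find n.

4191

Compute 4022^4182 mod 6163 = 2518, then multiply by 4022 repeatedly:
  4022^4182=2518  4022^4183=1587  4022^4184=4209  4022^4185=5000  4022^4186=131
  4022^4187=3027  4022^4188=2669  4022^4189=4935  4022^4190=3710  4022^4191=997
Found 997 at exponent 4191.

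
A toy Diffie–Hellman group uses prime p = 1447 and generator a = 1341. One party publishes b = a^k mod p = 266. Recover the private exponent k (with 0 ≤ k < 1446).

1022

Baby-step giant-step with m = ceil(sqrt(1446)) = 39.
Baby table (1341^j mod 1447 for j=0..38):
  0:1  1:1341  2:1107  3:1312  4:1287  5:1043  6:861  7:1342
  8:1001  9:972  10:1152  11:883  12:457  13:756  14:896  15:526
  16:677  17:588  18:1340  19:1213  20:205  21:1422  22:1203  23:1265
  24:481  25:1106  26:1418  27:180  28:1178  29:1021  30:299  31:140
  32:1077  33:151  34:1358  35:752  36:1320  37:439  38:1217
Giant step factor: 1341^(-39) ≡ 185 (mod 1447).
Scan 266·185^i mod 1447 for i = 0, 1, …:
  i=0: 266   i=1: 12   i=2: 773   i=3: 1199
  i=4: 424   i=5: 302   i=6: 884   i=7: 29
  i=8: 1024   i=9: 1330     …   i=25: 725
  i=26: 1001
Match at i=26, j=8: k = 26·39 + 8 = 1022.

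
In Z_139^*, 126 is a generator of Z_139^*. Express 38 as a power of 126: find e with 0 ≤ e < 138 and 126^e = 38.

Baby-step giant-step with m = ceil(sqrt(138)) = 12.
Baby table (126^j mod 139 for j=0..11):
  0:1  1:126  2:30  3:27  4:66  5:115  6:34  7:114
  8:47  9:84  10:20  11:18
Giant step factor: 126^(-12) ≡ 79 (mod 139).
Scan 38·79^i mod 139 for i = 0, 1, …:
  i=0: 38   i=1: 83   i=2: 24   i=3: 89
  i=4: 81   i=5: 5   i=6: 117   i=7: 69
  i=8: 30
Match at i=8, j=2: e = 8·12 + 2 = 98.

98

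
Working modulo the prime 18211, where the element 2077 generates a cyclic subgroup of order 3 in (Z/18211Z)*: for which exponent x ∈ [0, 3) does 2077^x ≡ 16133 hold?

2

Successive powers of 2077 modulo 18211:
  2077^0=1  2077^1=2077  2077^2=16133
So 2077^2 ≡ 16133 (mod 18211), giving x = 2.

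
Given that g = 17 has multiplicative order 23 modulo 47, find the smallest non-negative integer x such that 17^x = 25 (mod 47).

3

Successive powers of 17 modulo 47:
  17^0=1  17^1=17  17^2=7  17^3=25
So 17^3 ≡ 25 (mod 47), giving x = 3.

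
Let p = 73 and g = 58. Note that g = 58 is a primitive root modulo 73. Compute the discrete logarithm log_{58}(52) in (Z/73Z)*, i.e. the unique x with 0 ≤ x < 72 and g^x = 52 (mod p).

Baby-step giant-step with m = ceil(sqrt(72)) = 9.
Baby table (58^j mod 73 for j=0..8):
  0:1  1:58  2:6  3:56  4:36  5:44  6:70  7:45
  8:55
Giant step factor: 58^(-9) ≡ 63 (mod 73).
Scan 52·63^i mod 73 for i = 0, 1, …:
  i=0: 52   i=1: 64   i=2: 17   i=3: 49
  i=4: 21   i=5: 9   i=6: 56
Match at i=6, j=3: x = 6·9 + 3 = 57.

57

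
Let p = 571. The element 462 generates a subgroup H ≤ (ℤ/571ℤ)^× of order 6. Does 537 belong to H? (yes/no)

no

⟨462⟩ has order 6; its elements mod 571 are {1, 109, 110, 461, 462, 570}.
537 is not in this set.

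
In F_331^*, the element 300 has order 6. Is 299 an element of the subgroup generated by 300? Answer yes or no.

⟨300⟩ has order 6; its elements mod 331 are {1, 31, 32, 299, 300, 330}.
299 is in this set.

yes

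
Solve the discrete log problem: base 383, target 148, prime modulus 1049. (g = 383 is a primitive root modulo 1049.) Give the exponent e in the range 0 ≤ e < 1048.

Baby-step giant-step with m = ceil(sqrt(1048)) = 33.
Baby table (383^j mod 1049 for j=0..32):
  0:1  1:383  2:878  3:594  4:918  5:179  6:372  7:861
  8:377  9:678  10:571  11:501  12:965  13:347  14:727  15:456
  16:514  17:699  18:222  19:57  20:851  21:743  22:290  23:925
  24:762  25:224  26:823  27:509  28:882  29:28  30:234  31:457
  32:897
Giant step factor: 383^(-33) ≡ 300 (mod 1049).
Scan 148·300^i mod 1049 for i = 0, 1, …:
  i=0: 148   i=1: 342   i=2: 847   i=3: 242
  i=4: 219   i=5: 662   i=6: 339   i=7: 996
  i=8: 884   i=9: 852     …   i=26: 750
  i=27: 514
Match at i=27, j=16: e = 27·33 + 16 = 907.

907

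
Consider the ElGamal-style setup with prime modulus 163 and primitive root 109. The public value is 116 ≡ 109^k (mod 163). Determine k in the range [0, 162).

31

Baby-step giant-step with m = ceil(sqrt(162)) = 13.
Baby table (109^j mod 163 for j=0..12):
  0:1  1:109  2:145  3:157  4:161  5:108  6:36  7:12
  8:4  9:110  10:91  11:139  12:155
Giant step factor: 109^(-13) ≡ 20 (mod 163).
Scan 116·20^i mod 163 for i = 0, 1, …:
  i=0: 116   i=1: 38   i=2: 108
Match at i=2, j=5: k = 2·13 + 5 = 31.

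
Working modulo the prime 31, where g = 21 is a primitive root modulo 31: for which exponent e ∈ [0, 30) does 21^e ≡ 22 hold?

13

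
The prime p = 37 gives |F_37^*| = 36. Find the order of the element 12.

The order of 12 must divide p − 1 = 36 = 2^2 · 3^2.
Divisors: 1, 2, 3, 4, 6, 9, 12, 18, 36.
Check each in increasing order: 12^1 ≡ 12;  12^2 ≡ 33;  12^3 ≡ 26;  12^4 ≡ 16;  12^6 ≡ 10;  12^9 ≡ 1.
Smallest exponent giving 1 is 9.

9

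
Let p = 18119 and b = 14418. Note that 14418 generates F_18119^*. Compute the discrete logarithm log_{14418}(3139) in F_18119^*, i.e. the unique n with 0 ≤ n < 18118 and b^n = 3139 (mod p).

Baby-step giant-step with m = ceil(sqrt(18118)) = 135.
Baby table (14418^j mod 18119 for j=0..134):
  0:1  1:14418  2:17556  3:18097  4:8946  5:12386  6:484  7:2497
  8:17412  9:7471  10:17542  11:15554  12:16828  13:12694  14:2073  15:10283
  16:10636  17:8751  18:9321  19:1555  20:6787  21:12366  22:2028  23:13757
  24:17852  25:9741  26:5369  27:5874  28:3126  29:8715  30:15724  31:3704
  32:7579  33:16452  34:9107  35:14452  36:436  37:17074  38:8198  39:8527
  40:4871  41:834  42:11715  43:1552  44:17890  45:14055  46:2094  47:5038
  48:16932  49:8289  50:15997  51:7995  52:16951  53:10446  54:5300  55:7577
  56:5735  57:10233  58:14496  59:663  60:10421  61:7230  62:3533  63:6285
  64:4011  65:12869  66:6682  67:2353  68:6786  69:16067  70:2591  71:13779
  72:8906  73:15474  74:4885  75:3377  76:3833  77:1244  78:16301  79:6269
  80:8870  81:3758  82:7034  83:4169  84:7919  85:8323  86:16996  87:6972
  88:16203  89:6587  90:9687  91:5914  92:38  93:4314  94:14844  95:17283
  96:13806  97:17693  98:273  99:4291  100:9372  101:12113  102:14312  103:11244
  104:5299  105:11278  106:6298  107:10255  108:5550  109:6396  110:9937  111:4733
  112:4240  113:16933  114:4588  115:15434  116:7973  117:7778  118:4713  119:5784
  120:10074  121:5028  122:17704  123:13919  124:16217  125:9130  126:1805  127:5606
  128:16568  129:14647  130:3501  131:16003  132:3908  133:13573  134:10314
Giant step factor: 14418^(-135) ≡ 10709 (mod 18119).
Scan 3139·10709^i mod 18119 for i = 0, 1, …:
  i=0: 3139   i=1: 4806   i=2: 9494   i=3: 5537
  i=4: 10365   i=5: 1791   i=6: 9917   i=7: 5694
  i=8: 6611   i=9: 6266     …   i=80: 9973
  i=81: 7471
Match at i=81, j=9: n = 81·135 + 9 = 10944.

10944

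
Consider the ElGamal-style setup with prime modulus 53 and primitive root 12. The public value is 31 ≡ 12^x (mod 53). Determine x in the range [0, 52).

Baby-step giant-step with m = ceil(sqrt(52)) = 8.
Baby table (12^j mod 53 for j=0..7):
  0:1  1:12  2:38  3:32  4:13  5:50  6:17  7:45
Giant step factor: 12^(-8) ≡ 16 (mod 53).
Scan 31·16^i mod 53 for i = 0, 1, …:
  i=0: 31   i=1: 19   i=2: 39   i=3: 41
  i=4: 20   i=5: 2   i=6: 32
Match at i=6, j=3: x = 6·8 + 3 = 51.

51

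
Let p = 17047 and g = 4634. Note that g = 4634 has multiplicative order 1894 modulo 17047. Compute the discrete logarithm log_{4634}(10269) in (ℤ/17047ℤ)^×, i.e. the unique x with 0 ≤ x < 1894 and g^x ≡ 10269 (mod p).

1264

Baby-step giant-step with m = ceil(sqrt(1894)) = 44.
Baby table (4634^j mod 17047 for j=0..43):
  0:1  1:4634  2:11783  3:881  4:8321  5:16247  6:9046  7:591
  8:11174  9:8577  10:9261  11:8175  12:4516  13:10475  14:8341  15:6645
  16:6048  17:1164  18:7124  19:9624  20:2664  21:2948  22:6385  23:11545
  24:6044  25:16722  26:11133  27:6100  28:3474  29:6148  30:4295  31:9181
  32:12489  33:16508  34:8183  35:7494  36:2457  37:15389  38:5025  39:16695
  40:5344  41:11852  42:13781  43:3092
Giant step factor: 4634^(-44) ≡ 788 (mod 17047).
Scan 10269·788^i mod 17047 for i = 0, 1, …:
  i=0: 10269   i=1: 11694   i=2: 9492   i=3: 13110
  i=4: 198   i=5: 2601   i=6: 3948   i=7: 8470
  i=8: 8983   i=9: 4099     …   i=27: 4018
  i=28: 12489
Match at i=28, j=32: x = 28·44 + 32 = 1264.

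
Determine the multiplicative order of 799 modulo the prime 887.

886

The order of 799 must divide p − 1 = 886 = 2 · 443.
Divisors: 1, 2, 443, 886.
Check each in increasing order: 799^1 ≡ 799;  799^2 ≡ 648;  799^443 ≡ 886;  799^886 ≡ 1.
Smallest exponent giving 1 is 886.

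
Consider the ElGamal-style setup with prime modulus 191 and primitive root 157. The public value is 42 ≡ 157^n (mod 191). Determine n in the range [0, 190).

3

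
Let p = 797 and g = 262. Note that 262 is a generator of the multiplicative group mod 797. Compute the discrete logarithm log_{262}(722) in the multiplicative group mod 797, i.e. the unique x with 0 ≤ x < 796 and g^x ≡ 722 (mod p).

133

Baby-step giant-step with m = ceil(sqrt(796)) = 29.
Baby table (262^j mod 797 for j=0..28):
  0:1  1:262  2:102  3:423  4:43  5:108  6:401  7:655
  8:255  9:659  10:506  11:270  12:604  13:442  14:239  15:452
  16:468  17:675  18:713  19:308  20:199  21:333  22:373  23:492
  24:587  25:770  26:99  27:434  28:534
Giant step factor: 262^(-29) ≡ 335 (mod 797).
Scan 722·335^i mod 797 for i = 0, 1, …:
  i=0: 722   i=1: 379   i=2: 242   i=3: 573
  i=4: 675
Match at i=4, j=17: x = 4·29 + 17 = 133.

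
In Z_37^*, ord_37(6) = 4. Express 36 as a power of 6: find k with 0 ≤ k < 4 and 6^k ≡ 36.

Successive powers of 6 modulo 37:
  6^0=1  6^1=6  6^2=36
So 6^2 ≡ 36 (mod 37), giving k = 2.

2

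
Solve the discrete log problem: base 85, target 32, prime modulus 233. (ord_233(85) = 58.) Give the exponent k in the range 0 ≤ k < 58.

Successive powers of 85 modulo 233:
  85^0=1  85^1=85  85^2=2  85^3=170  85^4=4  85^5=107
  85^6=8  85^7=214  85^8=16  85^9=195  85^10=32
So 85^10 ≡ 32 (mod 233), giving k = 10.

10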